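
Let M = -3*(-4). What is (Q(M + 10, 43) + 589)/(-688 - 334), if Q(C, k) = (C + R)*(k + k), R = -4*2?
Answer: -1793/1022 ≈ -1.7544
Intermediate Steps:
R = -8
M = 12
Q(C, k) = 2*k*(-8 + C) (Q(C, k) = (C - 8)*(k + k) = (-8 + C)*(2*k) = 2*k*(-8 + C))
(Q(M + 10, 43) + 589)/(-688 - 334) = (2*43*(-8 + (12 + 10)) + 589)/(-688 - 334) = (2*43*(-8 + 22) + 589)/(-1022) = (2*43*14 + 589)*(-1/1022) = (1204 + 589)*(-1/1022) = 1793*(-1/1022) = -1793/1022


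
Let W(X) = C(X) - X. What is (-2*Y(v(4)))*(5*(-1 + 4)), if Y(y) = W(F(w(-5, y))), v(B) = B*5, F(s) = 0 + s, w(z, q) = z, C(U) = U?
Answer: 0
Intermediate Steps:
F(s) = s
W(X) = 0 (W(X) = X - X = 0)
v(B) = 5*B
Y(y) = 0
(-2*Y(v(4)))*(5*(-1 + 4)) = (-2*0)*(5*(-1 + 4)) = 0*(5*3) = 0*15 = 0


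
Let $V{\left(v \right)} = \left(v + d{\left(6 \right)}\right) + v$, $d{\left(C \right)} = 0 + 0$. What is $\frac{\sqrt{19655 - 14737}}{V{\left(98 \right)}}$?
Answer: $\frac{\sqrt{4918}}{196} \approx 0.3578$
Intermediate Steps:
$d{\left(C \right)} = 0$
$V{\left(v \right)} = 2 v$ ($V{\left(v \right)} = \left(v + 0\right) + v = v + v = 2 v$)
$\frac{\sqrt{19655 - 14737}}{V{\left(98 \right)}} = \frac{\sqrt{19655 - 14737}}{2 \cdot 98} = \frac{\sqrt{4918}}{196}$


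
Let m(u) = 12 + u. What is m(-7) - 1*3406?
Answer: -3401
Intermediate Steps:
m(-7) - 1*3406 = (12 - 7) - 1*3406 = 5 - 3406 = -3401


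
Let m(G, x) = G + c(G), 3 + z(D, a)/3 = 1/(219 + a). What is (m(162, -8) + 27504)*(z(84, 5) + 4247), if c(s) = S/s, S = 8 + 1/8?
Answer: 34037880137315/290304 ≈ 1.1725e+8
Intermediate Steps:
S = 65/8 (S = 8 + ⅛ = 65/8 ≈ 8.1250)
z(D, a) = -9 + 3/(219 + a)
c(s) = 65/(8*s)
m(G, x) = G + 65/(8*G)
(m(162, -8) + 27504)*(z(84, 5) + 4247) = ((162 + (65/8)/162) + 27504)*(3*(-656 - 3*5)/(219 + 5) + 4247) = ((162 + (65/8)*(1/162)) + 27504)*(3*(-656 - 15)/224 + 4247) = ((162 + 65/1296) + 27504)*(3*(1/224)*(-671) + 4247) = (210017/1296 + 27504)*(-2013/224 + 4247) = (35855201/1296)*(949315/224) = 34037880137315/290304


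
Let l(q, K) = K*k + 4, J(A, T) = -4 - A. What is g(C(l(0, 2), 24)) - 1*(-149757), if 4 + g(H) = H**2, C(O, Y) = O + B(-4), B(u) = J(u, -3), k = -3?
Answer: 149757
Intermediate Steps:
l(q, K) = 4 - 3*K (l(q, K) = K*(-3) + 4 = -3*K + 4 = 4 - 3*K)
B(u) = -4 - u
C(O, Y) = O (C(O, Y) = O + (-4 - 1*(-4)) = O + (-4 + 4) = O + 0 = O)
g(H) = -4 + H**2
g(C(l(0, 2), 24)) - 1*(-149757) = (-4 + (4 - 3*2)**2) - 1*(-149757) = (-4 + (4 - 6)**2) + 149757 = (-4 + (-2)**2) + 149757 = (-4 + 4) + 149757 = 0 + 149757 = 149757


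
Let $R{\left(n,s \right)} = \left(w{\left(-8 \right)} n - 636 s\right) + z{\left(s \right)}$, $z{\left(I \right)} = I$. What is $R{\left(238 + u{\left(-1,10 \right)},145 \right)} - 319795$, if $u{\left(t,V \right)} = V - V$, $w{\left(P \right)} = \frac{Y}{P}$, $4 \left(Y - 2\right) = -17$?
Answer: $- \frac{6588849}{16} \approx -4.118 \cdot 10^{5}$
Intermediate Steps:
$Y = - \frac{9}{4}$ ($Y = 2 + \frac{1}{4} \left(-17\right) = 2 - \frac{17}{4} = - \frac{9}{4} \approx -2.25$)
$w{\left(P \right)} = - \frac{9}{4 P}$
$u{\left(t,V \right)} = 0$
$R{\left(n,s \right)} = - 635 s + \frac{9 n}{32}$ ($R{\left(n,s \right)} = \left(- \frac{9}{4 \left(-8\right)} n - 636 s\right) + s = \left(\left(- \frac{9}{4}\right) \left(- \frac{1}{8}\right) n - 636 s\right) + s = \left(\frac{9 n}{32} - 636 s\right) + s = \left(- 636 s + \frac{9 n}{32}\right) + s = - 635 s + \frac{9 n}{32}$)
$R{\left(238 + u{\left(-1,10 \right)},145 \right)} - 319795 = \left(\left(-635\right) 145 + \frac{9 \left(238 + 0\right)}{32}\right) - 319795 = \left(-92075 + \frac{9}{32} \cdot 238\right) - 319795 = \left(-92075 + \frac{1071}{16}\right) - 319795 = - \frac{1472129}{16} - 319795 = - \frac{6588849}{16}$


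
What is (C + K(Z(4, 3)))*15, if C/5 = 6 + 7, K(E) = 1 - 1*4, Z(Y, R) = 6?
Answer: 930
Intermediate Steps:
K(E) = -3 (K(E) = 1 - 4 = -3)
C = 65 (C = 5*(6 + 7) = 5*13 = 65)
(C + K(Z(4, 3)))*15 = (65 - 3)*15 = 62*15 = 930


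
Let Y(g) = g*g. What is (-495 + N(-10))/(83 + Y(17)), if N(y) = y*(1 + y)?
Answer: -135/124 ≈ -1.0887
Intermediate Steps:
Y(g) = g²
(-495 + N(-10))/(83 + Y(17)) = (-495 - 10*(1 - 10))/(83 + 17²) = (-495 - 10*(-9))/(83 + 289) = (-495 + 90)/372 = -405*1/372 = -135/124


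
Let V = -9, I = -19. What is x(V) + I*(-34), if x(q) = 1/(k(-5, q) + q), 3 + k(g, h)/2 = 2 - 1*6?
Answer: 14857/23 ≈ 645.96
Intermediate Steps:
k(g, h) = -14 (k(g, h) = -6 + 2*(2 - 1*6) = -6 + 2*(2 - 6) = -6 + 2*(-4) = -6 - 8 = -14)
x(q) = 1/(-14 + q)
x(V) + I*(-34) = 1/(-14 - 9) - 19*(-34) = 1/(-23) + 646 = -1/23 + 646 = 14857/23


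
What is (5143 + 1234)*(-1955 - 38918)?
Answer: -260647121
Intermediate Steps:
(5143 + 1234)*(-1955 - 38918) = 6377*(-40873) = -260647121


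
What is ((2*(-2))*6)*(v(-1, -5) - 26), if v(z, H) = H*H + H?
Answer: 144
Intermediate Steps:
v(z, H) = H + H² (v(z, H) = H² + H = H + H²)
((2*(-2))*6)*(v(-1, -5) - 26) = ((2*(-2))*6)*(-5*(1 - 5) - 26) = (-4*6)*(-5*(-4) - 26) = -24*(20 - 26) = -24*(-6) = 144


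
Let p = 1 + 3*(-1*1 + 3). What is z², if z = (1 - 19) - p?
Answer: 625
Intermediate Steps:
p = 7 (p = 1 + 3*(-1 + 3) = 1 + 3*2 = 1 + 6 = 7)
z = -25 (z = (1 - 19) - 1*7 = -18 - 7 = -25)
z² = (-25)² = 625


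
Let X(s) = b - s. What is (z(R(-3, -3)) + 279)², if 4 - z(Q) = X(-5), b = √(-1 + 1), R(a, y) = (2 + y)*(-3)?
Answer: 77284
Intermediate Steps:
R(a, y) = -6 - 3*y
b = 0 (b = √0 = 0)
X(s) = -s (X(s) = 0 - s = -s)
z(Q) = -1 (z(Q) = 4 - (-1)*(-5) = 4 - 1*5 = 4 - 5 = -1)
(z(R(-3, -3)) + 279)² = (-1 + 279)² = 278² = 77284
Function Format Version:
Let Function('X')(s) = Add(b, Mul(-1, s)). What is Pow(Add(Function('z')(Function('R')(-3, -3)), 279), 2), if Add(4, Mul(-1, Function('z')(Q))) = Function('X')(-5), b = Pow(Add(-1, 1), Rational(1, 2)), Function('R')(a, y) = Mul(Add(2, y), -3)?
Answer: 77284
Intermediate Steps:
Function('R')(a, y) = Add(-6, Mul(-3, y))
b = 0 (b = Pow(0, Rational(1, 2)) = 0)
Function('X')(s) = Mul(-1, s) (Function('X')(s) = Add(0, Mul(-1, s)) = Mul(-1, s))
Function('z')(Q) = -1 (Function('z')(Q) = Add(4, Mul(-1, Mul(-1, -5))) = Add(4, Mul(-1, 5)) = Add(4, -5) = -1)
Pow(Add(Function('z')(Function('R')(-3, -3)), 279), 2) = Pow(Add(-1, 279), 2) = Pow(278, 2) = 77284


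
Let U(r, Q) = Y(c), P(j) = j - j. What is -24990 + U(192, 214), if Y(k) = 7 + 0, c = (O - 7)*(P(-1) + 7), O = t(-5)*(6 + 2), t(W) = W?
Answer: -24983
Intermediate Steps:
P(j) = 0
O = -40 (O = -5*(6 + 2) = -5*8 = -40)
c = -329 (c = (-40 - 7)*(0 + 7) = -47*7 = -329)
Y(k) = 7
U(r, Q) = 7
-24990 + U(192, 214) = -24990 + 7 = -24983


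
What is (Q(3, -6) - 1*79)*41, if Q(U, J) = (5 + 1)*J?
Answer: -4715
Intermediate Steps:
Q(U, J) = 6*J
(Q(3, -6) - 1*79)*41 = (6*(-6) - 1*79)*41 = (-36 - 79)*41 = -115*41 = -4715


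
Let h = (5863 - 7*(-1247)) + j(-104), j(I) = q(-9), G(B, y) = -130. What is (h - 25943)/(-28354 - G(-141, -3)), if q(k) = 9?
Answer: 5671/14112 ≈ 0.40186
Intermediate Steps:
j(I) = 9
h = 14601 (h = (5863 - 7*(-1247)) + 9 = (5863 + 8729) + 9 = 14592 + 9 = 14601)
(h - 25943)/(-28354 - G(-141, -3)) = (14601 - 25943)/(-28354 - 1*(-130)) = -11342/(-28354 + 130) = -11342/(-28224) = -11342*(-1/28224) = 5671/14112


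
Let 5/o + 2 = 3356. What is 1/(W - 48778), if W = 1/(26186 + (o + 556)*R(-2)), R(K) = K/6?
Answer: -261618703/12761237084872 ≈ -2.0501e-5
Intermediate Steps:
R(K) = K/6 (R(K) = K*(⅙) = K/6)
o = 5/3354 (o = 5/(-2 + 3356) = 5/3354 ≈ 0.0014908)
W = 10062/261618703 (W = 1/(26186 + (5/3354 + 556)*((⅙)*(-2))) = 1/(26186 + (1864829/3354)*(-⅓)) = 1/(26186 - 1864829/10062) = 1/(261618703/10062) = 10062/261618703 ≈ 3.8461e-5)
1/(W - 48778) = 1/(10062/261618703 - 48778) = 1/(-12761237084872/261618703) = -261618703/12761237084872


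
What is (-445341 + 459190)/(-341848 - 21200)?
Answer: -13849/363048 ≈ -0.038146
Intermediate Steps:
(-445341 + 459190)/(-341848 - 21200) = 13849/(-363048) = 13849*(-1/363048) = -13849/363048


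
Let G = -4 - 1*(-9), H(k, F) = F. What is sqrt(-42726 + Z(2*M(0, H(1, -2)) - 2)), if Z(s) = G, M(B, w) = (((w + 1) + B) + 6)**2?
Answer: I*sqrt(42721) ≈ 206.69*I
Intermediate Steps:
G = 5 (G = -4 + 9 = 5)
M(B, w) = (7 + B + w)**2 (M(B, w) = (((1 + w) + B) + 6)**2 = ((1 + B + w) + 6)**2 = (7 + B + w)**2)
Z(s) = 5
sqrt(-42726 + Z(2*M(0, H(1, -2)) - 2)) = sqrt(-42726 + 5) = sqrt(-42721) = I*sqrt(42721)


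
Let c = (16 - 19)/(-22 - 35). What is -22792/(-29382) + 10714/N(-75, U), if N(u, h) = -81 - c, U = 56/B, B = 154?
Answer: -135138103/1028370 ≈ -131.41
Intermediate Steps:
U = 4/11 (U = 56/154 = 56*(1/154) = 4/11 ≈ 0.36364)
c = 1/19 (c = -3/(-57) = -3*(-1/57) = 1/19 ≈ 0.052632)
N(u, h) = -1540/19 (N(u, h) = -81 - 1*1/19 = -81 - 1/19 = -1540/19)
-22792/(-29382) + 10714/N(-75, U) = -22792/(-29382) + 10714/(-1540/19) = -22792*(-1/29382) + 10714*(-19/1540) = 11396/14691 - 9253/70 = -135138103/1028370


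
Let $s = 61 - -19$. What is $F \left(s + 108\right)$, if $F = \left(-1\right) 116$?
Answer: $-21808$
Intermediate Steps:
$F = -116$
$s = 80$ ($s = 61 + 19 = 80$)
$F \left(s + 108\right) = - 116 \left(80 + 108\right) = \left(-116\right) 188 = -21808$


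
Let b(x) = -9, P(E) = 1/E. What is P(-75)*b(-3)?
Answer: 3/25 ≈ 0.12000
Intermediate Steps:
P(-75)*b(-3) = -9/(-75) = -1/75*(-9) = 3/25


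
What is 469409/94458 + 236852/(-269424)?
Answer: 4337395175/1060385508 ≈ 4.0904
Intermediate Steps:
469409/94458 + 236852/(-269424) = 469409*(1/94458) + 236852*(-1/269424) = 469409/94458 - 59213/67356 = 4337395175/1060385508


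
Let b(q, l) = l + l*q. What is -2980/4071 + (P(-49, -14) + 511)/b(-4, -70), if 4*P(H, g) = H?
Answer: 53509/32568 ≈ 1.6430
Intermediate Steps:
P(H, g) = H/4
-2980/4071 + (P(-49, -14) + 511)/b(-4, -70) = -2980/4071 + ((¼)*(-49) + 511)/((-70*(1 - 4))) = -2980*1/4071 + (-49/4 + 511)/((-70*(-3))) = -2980/4071 + (1995/4)/210 = -2980/4071 + (1995/4)*(1/210) = -2980/4071 + 19/8 = 53509/32568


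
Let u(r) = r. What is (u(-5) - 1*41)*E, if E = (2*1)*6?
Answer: -552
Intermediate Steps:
E = 12 (E = 2*6 = 12)
(u(-5) - 1*41)*E = (-5 - 1*41)*12 = (-5 - 41)*12 = -46*12 = -552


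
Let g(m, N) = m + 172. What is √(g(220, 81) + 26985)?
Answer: √27377 ≈ 165.46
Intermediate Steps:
g(m, N) = 172 + m
√(g(220, 81) + 26985) = √((172 + 220) + 26985) = √(392 + 26985) = √27377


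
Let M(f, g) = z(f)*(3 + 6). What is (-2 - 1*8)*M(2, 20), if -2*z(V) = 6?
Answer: 270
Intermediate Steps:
z(V) = -3 (z(V) = -½*6 = -3)
M(f, g) = -27 (M(f, g) = -3*(3 + 6) = -3*9 = -27)
(-2 - 1*8)*M(2, 20) = (-2 - 1*8)*(-27) = (-2 - 8)*(-27) = -10*(-27) = 270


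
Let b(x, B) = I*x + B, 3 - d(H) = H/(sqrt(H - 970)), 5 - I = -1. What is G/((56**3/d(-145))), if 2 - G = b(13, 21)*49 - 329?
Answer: -1695/21952 + 16385*I*sqrt(1115)/4895296 ≈ -0.077214 + 0.11176*I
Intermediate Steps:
I = 6 (I = 5 - 1*(-1) = 5 + 1 = 6)
d(H) = 3 - H/sqrt(-970 + H) (d(H) = 3 - H/(sqrt(H - 970)) = 3 - H/(sqrt(-970 + H)) = 3 - H/sqrt(-970 + H))
b(x, B) = B + 6*x (b(x, B) = 6*x + B = B + 6*x)
G = -4520 (G = 2 - ((21 + 6*13)*49 - 329) = 2 - ((21 + 78)*49 - 329) = 2 - (99*49 - 329) = 2 - (4851 - 329) = 2 - 1*4522 = 2 - 4522 = -4520)
G/((56**3/d(-145))) = -(1695/21952 + 81925/(21952*sqrt(-970 - 145))) = -(1695/21952 - 16385*I*sqrt(1115)/4895296) = -4520*(3/175616 - 29*I*sqrt(1115)/39162368) = -1695/21952 + 16385*I*sqrt(1115)/4895296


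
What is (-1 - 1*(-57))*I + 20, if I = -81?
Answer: -4516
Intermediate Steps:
(-1 - 1*(-57))*I + 20 = (-1 - 1*(-57))*(-81) + 20 = (-1 + 57)*(-81) + 20 = 56*(-81) + 20 = -4536 + 20 = -4516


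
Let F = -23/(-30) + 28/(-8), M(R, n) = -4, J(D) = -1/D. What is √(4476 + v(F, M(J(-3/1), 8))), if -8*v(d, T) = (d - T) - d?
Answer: √17902/2 ≈ 66.899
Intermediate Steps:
F = -41/15 (F = -23*(-1/30) + 28*(-⅛) = 23/30 - 7/2 = -41/15 ≈ -2.7333)
v(d, T) = T/8 (v(d, T) = -((d - T) - d)/8 = -(-1)*T/8 = T/8)
√(4476 + v(F, M(J(-3/1), 8))) = √(4476 + (⅛)*(-4)) = √(4476 - ½) = √(8951/2) = √17902/2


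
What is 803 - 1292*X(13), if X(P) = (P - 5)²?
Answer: -81885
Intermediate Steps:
X(P) = (-5 + P)²
803 - 1292*X(13) = 803 - 1292*(-5 + 13)² = 803 - 1292*8² = 803 - 1292*64 = 803 - 82688 = -81885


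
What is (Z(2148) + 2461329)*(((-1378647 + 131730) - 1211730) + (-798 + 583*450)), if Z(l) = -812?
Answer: -5405989598115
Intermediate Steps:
(Z(2148) + 2461329)*(((-1378647 + 131730) - 1211730) + (-798 + 583*450)) = (-812 + 2461329)*(((-1378647 + 131730) - 1211730) + (-798 + 583*450)) = 2460517*((-1246917 - 1211730) + (-798 + 262350)) = 2460517*(-2458647 + 261552) = 2460517*(-2197095) = -5405989598115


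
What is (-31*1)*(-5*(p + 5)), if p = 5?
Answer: 1550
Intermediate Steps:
(-31*1)*(-5*(p + 5)) = (-31*1)*(-5*(5 + 5)) = -(-155)*10 = -31*(-50) = 1550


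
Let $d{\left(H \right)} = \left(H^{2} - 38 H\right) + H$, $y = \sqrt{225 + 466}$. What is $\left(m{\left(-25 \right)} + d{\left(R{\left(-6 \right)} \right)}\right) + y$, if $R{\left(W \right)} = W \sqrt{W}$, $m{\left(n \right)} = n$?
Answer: $-241 + \sqrt{691} + 222 i \sqrt{6} \approx -214.71 + 543.79 i$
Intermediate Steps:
$R{\left(W \right)} = W^{\frac{3}{2}}$
$y = \sqrt{691} \approx 26.287$
$d{\left(H \right)} = H^{2} - 37 H$
$\left(m{\left(-25 \right)} + d{\left(R{\left(-6 \right)} \right)}\right) + y = \left(-25 + \left(-6\right)^{\frac{3}{2}} \left(-37 + \left(-6\right)^{\frac{3}{2}}\right)\right) + \sqrt{691} = \left(-25 + - 6 i \sqrt{6} \left(-37 - 6 i \sqrt{6}\right)\right) + \sqrt{691} = \left(-25 - 6 i \sqrt{6} \left(-37 - 6 i \sqrt{6}\right)\right) + \sqrt{691} = -25 + \sqrt{691} - 6 i \sqrt{6} \left(-37 - 6 i \sqrt{6}\right)$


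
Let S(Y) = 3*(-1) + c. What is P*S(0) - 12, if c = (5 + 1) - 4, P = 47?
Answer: -59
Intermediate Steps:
c = 2 (c = 6 - 4 = 2)
S(Y) = -1 (S(Y) = 3*(-1) + 2 = -3 + 2 = -1)
P*S(0) - 12 = 47*(-1) - 12 = -47 - 12 = -59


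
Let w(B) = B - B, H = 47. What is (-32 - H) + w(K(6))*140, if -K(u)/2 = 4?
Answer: -79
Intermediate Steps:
K(u) = -8 (K(u) = -2*4 = -8)
w(B) = 0
(-32 - H) + w(K(6))*140 = (-32 - 1*47) + 0*140 = (-32 - 47) + 0 = -79 + 0 = -79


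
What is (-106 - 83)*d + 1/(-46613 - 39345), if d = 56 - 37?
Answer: -308675179/85958 ≈ -3591.0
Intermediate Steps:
d = 19
(-106 - 83)*d + 1/(-46613 - 39345) = (-106 - 83)*19 + 1/(-46613 - 39345) = -189*19 + 1/(-85958) = -3591 - 1/85958 = -308675179/85958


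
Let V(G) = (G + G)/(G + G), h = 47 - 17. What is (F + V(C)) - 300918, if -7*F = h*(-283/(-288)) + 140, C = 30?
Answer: -101116247/336 ≈ -3.0094e+5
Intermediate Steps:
h = 30
F = -8135/336 (F = -(30*(-283/(-288)) + 140)/7 = -(30*(-283*(-1/288)) + 140)/7 = -(30*(283/288) + 140)/7 = -(1415/48 + 140)/7 = -⅐*8135/48 = -8135/336 ≈ -24.211)
V(G) = 1 (V(G) = (2*G)/((2*G)) = (2*G)*(1/(2*G)) = 1)
(F + V(C)) - 300918 = (-8135/336 + 1) - 300918 = -7799/336 - 300918 = -101116247/336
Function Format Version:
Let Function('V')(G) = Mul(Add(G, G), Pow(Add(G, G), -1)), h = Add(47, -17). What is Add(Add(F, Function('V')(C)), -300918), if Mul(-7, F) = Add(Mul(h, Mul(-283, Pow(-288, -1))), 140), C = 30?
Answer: Rational(-101116247, 336) ≈ -3.0094e+5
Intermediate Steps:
h = 30
F = Rational(-8135, 336) (F = Mul(Rational(-1, 7), Add(Mul(30, Mul(-283, Pow(-288, -1))), 140)) = Mul(Rational(-1, 7), Add(Mul(30, Mul(-283, Rational(-1, 288))), 140)) = Mul(Rational(-1, 7), Add(Mul(30, Rational(283, 288)), 140)) = Mul(Rational(-1, 7), Add(Rational(1415, 48), 140)) = Mul(Rational(-1, 7), Rational(8135, 48)) = Rational(-8135, 336) ≈ -24.211)
Function('V')(G) = 1 (Function('V')(G) = Mul(Mul(2, G), Pow(Mul(2, G), -1)) = Mul(Mul(2, G), Mul(Rational(1, 2), Pow(G, -1))) = 1)
Add(Add(F, Function('V')(C)), -300918) = Add(Add(Rational(-8135, 336), 1), -300918) = Add(Rational(-7799, 336), -300918) = Rational(-101116247, 336)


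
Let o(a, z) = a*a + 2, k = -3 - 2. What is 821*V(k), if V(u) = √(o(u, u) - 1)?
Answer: 821*√26 ≈ 4186.3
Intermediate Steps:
k = -5
o(a, z) = 2 + a² (o(a, z) = a² + 2 = 2 + a²)
V(u) = √(1 + u²) (V(u) = √((2 + u²) - 1) = √(1 + u²))
821*V(k) = 821*√(1 + (-5)²) = 821*√(1 + 25) = 821*√26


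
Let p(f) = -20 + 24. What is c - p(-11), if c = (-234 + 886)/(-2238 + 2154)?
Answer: -247/21 ≈ -11.762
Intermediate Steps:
c = -163/21 (c = 652/(-84) = 652*(-1/84) = -163/21 ≈ -7.7619)
p(f) = 4
c - p(-11) = -163/21 - 1*4 = -163/21 - 4 = -247/21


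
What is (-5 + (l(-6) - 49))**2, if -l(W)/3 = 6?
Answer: 5184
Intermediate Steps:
l(W) = -18 (l(W) = -3*6 = -18)
(-5 + (l(-6) - 49))**2 = (-5 + (-18 - 49))**2 = (-5 - 67)**2 = (-72)**2 = 5184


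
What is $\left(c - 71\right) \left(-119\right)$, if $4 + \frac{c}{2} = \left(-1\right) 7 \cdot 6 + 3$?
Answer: $18683$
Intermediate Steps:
$c = -86$ ($c = -8 + 2 \left(\left(-1\right) 7 \cdot 6 + 3\right) = -8 + 2 \left(\left(-7\right) 6 + 3\right) = -8 + 2 \left(-42 + 3\right) = -8 + 2 \left(-39\right) = -8 - 78 = -86$)
$\left(c - 71\right) \left(-119\right) = \left(-86 - 71\right) \left(-119\right) = \left(-157\right) \left(-119\right) = 18683$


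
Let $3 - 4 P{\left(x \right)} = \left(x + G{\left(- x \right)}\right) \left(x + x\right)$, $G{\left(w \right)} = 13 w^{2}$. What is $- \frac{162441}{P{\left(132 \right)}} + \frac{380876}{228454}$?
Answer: $\frac{3822963453374}{2278219934317} \approx 1.678$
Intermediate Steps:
$P{\left(x \right)} = \frac{3}{4} - \frac{x \left(x + 13 x^{2}\right)}{2}$ ($P{\left(x \right)} = \frac{3}{4} - \frac{\left(x + 13 \left(- x\right)^{2}\right) \left(x + x\right)}{4} = \frac{3}{4} - \frac{\left(x + 13 x^{2}\right) 2 x}{4} = \frac{3}{4} - \frac{2 x \left(x + 13 x^{2}\right)}{4} = \frac{3}{4} - \frac{x \left(x + 13 x^{2}\right)}{2}$)
$- \frac{162441}{P{\left(132 \right)}} + \frac{380876}{228454} = - \frac{162441}{\frac{3}{4} - \frac{13 \cdot 132^{3}}{2} - \frac{132^{2}}{2}} + \frac{380876}{228454} = - \frac{162441}{\frac{3}{4} - 14949792 - 8712} + 380876 \cdot \frac{1}{228454} = - \frac{162441}{\frac{3}{4} - 14949792 - 8712} + \frac{190438}{114227} = - \frac{162441}{- \frac{59834013}{4}} + \frac{190438}{114227} = \left(-162441\right) \left(- \frac{4}{59834013}\right) + \frac{190438}{114227} = \frac{216588}{19944671} + \frac{190438}{114227} = \frac{3822963453374}{2278219934317}$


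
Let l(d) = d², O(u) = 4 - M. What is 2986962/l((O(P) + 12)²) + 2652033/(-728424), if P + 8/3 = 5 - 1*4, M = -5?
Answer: 61481658445/5246838072 ≈ 11.718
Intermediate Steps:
P = -5/3 (P = -8/3 + (5 - 1*4) = -8/3 + (5 - 4) = -8/3 + 1 = -5/3 ≈ -1.6667)
O(u) = 9 (O(u) = 4 - 1*(-5) = 4 + 5 = 9)
2986962/l((O(P) + 12)²) + 2652033/(-728424) = 2986962/(((9 + 12)²)²) + 2652033/(-728424) = 2986962/((21²)²) + 2652033*(-1/728424) = 2986962/(441²) - 884011/242808 = 2986962/194481 - 884011/242808 = 2986962*(1/194481) - 884011/242808 = 995654/64827 - 884011/242808 = 61481658445/5246838072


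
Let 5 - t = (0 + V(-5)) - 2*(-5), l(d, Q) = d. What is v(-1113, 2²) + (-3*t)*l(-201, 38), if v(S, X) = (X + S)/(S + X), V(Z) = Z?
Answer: 1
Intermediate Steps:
v(S, X) = 1 (v(S, X) = (S + X)/(S + X) = 1)
t = 0 (t = 5 - ((0 - 5) - 2*(-5)) = 5 - (-5 + 10) = 5 - 1*5 = 5 - 5 = 0)
v(-1113, 2²) + (-3*t)*l(-201, 38) = 1 - 3*0*(-201) = 1 + 0*(-201) = 1 + 0 = 1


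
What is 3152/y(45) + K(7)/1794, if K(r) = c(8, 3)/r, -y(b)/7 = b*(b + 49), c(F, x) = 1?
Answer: -941743/8853390 ≈ -0.10637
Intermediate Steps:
y(b) = -7*b*(49 + b) (y(b) = -7*b*(b + 49) = -7*b*(49 + b))
K(r) = 1/r
3152/y(45) + K(7)/1794 = 3152/((-7*45*(49 + 45))) + 1/(7*1794) = 3152/((-7*45*94)) + (⅐)*(1/1794) = 3152/(-29610) + 1/12558 = 3152*(-1/29610) + 1/12558 = -1576/14805 + 1/12558 = -941743/8853390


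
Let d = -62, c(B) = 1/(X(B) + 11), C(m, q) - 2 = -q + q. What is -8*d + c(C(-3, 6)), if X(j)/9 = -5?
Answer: 16863/34 ≈ 495.97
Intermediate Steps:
C(m, q) = 2 (C(m, q) = 2 + (-q + q) = 2 + 0 = 2)
X(j) = -45 (X(j) = 9*(-5) = -45)
c(B) = -1/34 (c(B) = 1/(-45 + 11) = 1/(-34) = -1/34)
-8*d + c(C(-3, 6)) = -8*(-62) - 1/34 = 496 - 1/34 = 16863/34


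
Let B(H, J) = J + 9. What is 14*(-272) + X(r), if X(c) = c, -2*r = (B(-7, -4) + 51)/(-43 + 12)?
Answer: -118020/31 ≈ -3807.1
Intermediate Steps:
B(H, J) = 9 + J
r = 28/31 (r = -((9 - 4) + 51)/(2*(-43 + 12)) = -(5 + 51)/(2*(-31)) = -28*(-1)/31 = -½*(-56/31) = 28/31 ≈ 0.90323)
14*(-272) + X(r) = 14*(-272) + 28/31 = -3808 + 28/31 = -118020/31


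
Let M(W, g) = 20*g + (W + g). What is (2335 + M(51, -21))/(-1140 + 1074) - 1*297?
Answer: -21547/66 ≈ -326.47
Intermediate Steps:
M(W, g) = W + 21*g
(2335 + M(51, -21))/(-1140 + 1074) - 1*297 = (2335 + (51 + 21*(-21)))/(-1140 + 1074) - 1*297 = (2335 + (51 - 441))/(-66) - 297 = (2335 - 390)*(-1/66) - 297 = 1945*(-1/66) - 297 = -1945/66 - 297 = -21547/66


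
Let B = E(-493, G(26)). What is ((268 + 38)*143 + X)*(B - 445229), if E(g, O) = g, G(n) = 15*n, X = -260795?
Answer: 96738165714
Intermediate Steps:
B = -493
((268 + 38)*143 + X)*(B - 445229) = ((268 + 38)*143 - 260795)*(-493 - 445229) = (306*143 - 260795)*(-445722) = (43758 - 260795)*(-445722) = -217037*(-445722) = 96738165714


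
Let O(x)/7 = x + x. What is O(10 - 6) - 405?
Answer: -349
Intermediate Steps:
O(x) = 14*x (O(x) = 7*(x + x) = 7*(2*x) = 14*x)
O(10 - 6) - 405 = 14*(10 - 6) - 405 = 14*4 - 405 = 56 - 405 = -349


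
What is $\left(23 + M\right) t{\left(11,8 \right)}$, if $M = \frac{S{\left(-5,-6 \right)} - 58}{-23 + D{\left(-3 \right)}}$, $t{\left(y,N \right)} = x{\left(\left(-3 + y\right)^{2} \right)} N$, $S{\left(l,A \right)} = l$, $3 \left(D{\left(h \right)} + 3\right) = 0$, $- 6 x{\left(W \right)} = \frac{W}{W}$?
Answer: $- \frac{1322}{39} \approx -33.897$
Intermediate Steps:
$x{\left(W \right)} = - \frac{1}{6}$ ($x{\left(W \right)} = - \frac{W \frac{1}{W}}{6} = \left(- \frac{1}{6}\right) 1 = - \frac{1}{6}$)
$D{\left(h \right)} = -3$ ($D{\left(h \right)} = -3 + \frac{1}{3} \cdot 0 = -3 + 0 = -3$)
$t{\left(y,N \right)} = - \frac{N}{6}$
$M = \frac{63}{26}$ ($M = \frac{-5 - 58}{-23 - 3} = - \frac{63}{-26} = \left(-63\right) \left(- \frac{1}{26}\right) = \frac{63}{26} \approx 2.4231$)
$\left(23 + M\right) t{\left(11,8 \right)} = \left(23 + \frac{63}{26}\right) \left(\left(- \frac{1}{6}\right) 8\right) = \frac{661}{26} \left(- \frac{4}{3}\right) = - \frac{1322}{39}$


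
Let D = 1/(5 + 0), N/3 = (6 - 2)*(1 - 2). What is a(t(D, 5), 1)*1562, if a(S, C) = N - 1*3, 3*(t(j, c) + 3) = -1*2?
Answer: -23430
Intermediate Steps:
N = -12 (N = 3*((6 - 2)*(1 - 2)) = 3*(4*(-1)) = 3*(-4) = -12)
D = 1/5 ≈ 0.20000
t(j, c) = -11/3 (t(j, c) = -3 + (-1*2)/3 = -3 + (1/3)*(-2) = -3 - 2/3 = -11/3)
a(S, C) = -15 (a(S, C) = -12 - 1*3 = -12 - 3 = -15)
a(t(D, 5), 1)*1562 = -15*1562 = -23430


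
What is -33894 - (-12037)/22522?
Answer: -763348631/22522 ≈ -33893.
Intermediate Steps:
-33894 - (-12037)/22522 = -33894 - 1*(-12037/22522) = -33894 + 12037/22522 = -763348631/22522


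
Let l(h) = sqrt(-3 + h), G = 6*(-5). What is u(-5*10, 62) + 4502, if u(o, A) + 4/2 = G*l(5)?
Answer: 4500 - 30*sqrt(2) ≈ 4457.6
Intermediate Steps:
G = -30
u(o, A) = -2 - 30*sqrt(2) (u(o, A) = -2 - 30*sqrt(-3 + 5) = -2 - 30*sqrt(2))
u(-5*10, 62) + 4502 = (-2 - 30*sqrt(2)) + 4502 = 4500 - 30*sqrt(2)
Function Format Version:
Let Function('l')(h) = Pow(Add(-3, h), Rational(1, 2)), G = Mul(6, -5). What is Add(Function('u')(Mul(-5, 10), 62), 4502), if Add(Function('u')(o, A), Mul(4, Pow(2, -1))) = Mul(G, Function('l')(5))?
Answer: Add(4500, Mul(-30, Pow(2, Rational(1, 2)))) ≈ 4457.6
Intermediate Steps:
G = -30
Function('u')(o, A) = Add(-2, Mul(-30, Pow(2, Rational(1, 2)))) (Function('u')(o, A) = Add(-2, Mul(-30, Pow(Add(-3, 5), Rational(1, 2)))) = Add(-2, Mul(-30, Pow(2, Rational(1, 2)))))
Add(Function('u')(Mul(-5, 10), 62), 4502) = Add(Add(-2, Mul(-30, Pow(2, Rational(1, 2)))), 4502) = Add(4500, Mul(-30, Pow(2, Rational(1, 2))))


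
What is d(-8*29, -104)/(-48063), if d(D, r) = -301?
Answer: 301/48063 ≈ 0.0062626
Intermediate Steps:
d(-8*29, -104)/(-48063) = -301/(-48063) = -301*(-1/48063) = 301/48063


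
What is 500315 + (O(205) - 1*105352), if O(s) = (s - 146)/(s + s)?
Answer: 161934889/410 ≈ 3.9496e+5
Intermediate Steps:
O(s) = (-146 + s)/(2*s) (O(s) = (-146 + s)/((2*s)) = (-146 + s)*(1/(2*s)) = (-146 + s)/(2*s))
500315 + (O(205) - 1*105352) = 500315 + ((1/2)*(-146 + 205)/205 - 1*105352) = 500315 + ((1/2)*(1/205)*59 - 105352) = 500315 + (59/410 - 105352) = 500315 - 43194261/410 = 161934889/410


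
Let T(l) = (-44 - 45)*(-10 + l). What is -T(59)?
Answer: 4361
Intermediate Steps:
T(l) = 890 - 89*l (T(l) = -89*(-10 + l) = 890 - 89*l)
-T(59) = -(890 - 89*59) = -(890 - 5251) = -1*(-4361) = 4361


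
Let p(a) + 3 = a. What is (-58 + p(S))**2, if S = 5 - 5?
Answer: 3721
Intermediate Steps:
S = 0
p(a) = -3 + a
(-58 + p(S))**2 = (-58 + (-3 + 0))**2 = (-58 - 3)**2 = (-61)**2 = 3721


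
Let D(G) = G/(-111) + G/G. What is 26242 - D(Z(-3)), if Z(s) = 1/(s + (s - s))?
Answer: 8738252/333 ≈ 26241.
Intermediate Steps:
Z(s) = 1/s (Z(s) = 1/(s + 0) = 1/s)
D(G) = 1 - G/111 (D(G) = G*(-1/111) + 1 = -G/111 + 1 = 1 - G/111)
26242 - D(Z(-3)) = 26242 - (1 - 1/111/(-3)) = 26242 - (1 - 1/111*(-⅓)) = 26242 - (1 + 1/333) = 26242 - 1*334/333 = 26242 - 334/333 = 8738252/333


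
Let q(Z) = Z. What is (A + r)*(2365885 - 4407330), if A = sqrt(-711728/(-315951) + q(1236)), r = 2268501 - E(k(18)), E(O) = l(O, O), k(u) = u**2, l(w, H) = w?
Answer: -4630358595765 - 4082890*sqrt(30902153423241)/315951 ≈ -4.6304e+12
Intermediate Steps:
E(O) = O
r = 2268177 (r = 2268501 - 1*18**2 = 2268501 - 1*324 = 2268501 - 324 = 2268177)
A = 2*sqrt(30902153423241)/315951 (A = sqrt(-711728/(-315951) + 1236) = sqrt(-711728*(-1/315951) + 1236) = sqrt(711728/315951 + 1236) = sqrt(391227164/315951) = 2*sqrt(30902153423241)/315951 ≈ 35.189)
(A + r)*(2365885 - 4407330) = (2*sqrt(30902153423241)/315951 + 2268177)*(2365885 - 4407330) = (2268177 + 2*sqrt(30902153423241)/315951)*(-2041445) = -4630358595765 - 4082890*sqrt(30902153423241)/315951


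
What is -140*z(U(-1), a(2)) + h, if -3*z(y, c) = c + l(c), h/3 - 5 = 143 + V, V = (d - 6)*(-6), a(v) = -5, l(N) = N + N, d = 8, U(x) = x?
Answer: -292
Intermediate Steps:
l(N) = 2*N
V = -12 (V = (8 - 6)*(-6) = 2*(-6) = -12)
h = 408 (h = 15 + 3*(143 - 12) = 15 + 3*131 = 15 + 393 = 408)
z(y, c) = -c (z(y, c) = -(c + 2*c)/3 = -c)
-140*z(U(-1), a(2)) + h = -(-140)*(-5) + 408 = -140*5 + 408 = -700 + 408 = -292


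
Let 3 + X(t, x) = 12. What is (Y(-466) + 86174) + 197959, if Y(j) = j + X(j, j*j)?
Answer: 283676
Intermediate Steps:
X(t, x) = 9 (X(t, x) = -3 + 12 = 9)
Y(j) = 9 + j (Y(j) = j + 9 = 9 + j)
(Y(-466) + 86174) + 197959 = ((9 - 466) + 86174) + 197959 = (-457 + 86174) + 197959 = 85717 + 197959 = 283676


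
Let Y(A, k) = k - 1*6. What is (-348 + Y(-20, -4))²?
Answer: 128164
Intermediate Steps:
Y(A, k) = -6 + k (Y(A, k) = k - 6 = -6 + k)
(-348 + Y(-20, -4))² = (-348 + (-6 - 4))² = (-348 - 10)² = (-358)² = 128164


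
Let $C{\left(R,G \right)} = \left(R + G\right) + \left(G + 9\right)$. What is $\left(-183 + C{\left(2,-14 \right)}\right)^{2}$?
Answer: $40000$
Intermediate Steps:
$C{\left(R,G \right)} = 9 + R + 2 G$ ($C{\left(R,G \right)} = \left(G + R\right) + \left(9 + G\right) = 9 + R + 2 G$)
$\left(-183 + C{\left(2,-14 \right)}\right)^{2} = \left(-183 + \left(9 + 2 + 2 \left(-14\right)\right)\right)^{2} = \left(-183 + \left(9 + 2 - 28\right)\right)^{2} = \left(-183 - 17\right)^{2} = \left(-200\right)^{2} = 40000$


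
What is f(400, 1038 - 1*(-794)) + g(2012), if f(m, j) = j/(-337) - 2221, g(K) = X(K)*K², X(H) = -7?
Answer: -9550322005/337 ≈ -2.8339e+7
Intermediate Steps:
g(K) = -7*K²
f(m, j) = -2221 - j/337 (f(m, j) = -j/337 - 2221 = -2221 - j/337)
f(400, 1038 - 1*(-794)) + g(2012) = (-2221 - (1038 - 1*(-794))/337) - 7*2012² = (-2221 - (1038 + 794)/337) - 7*4048144 = (-2221 - 1/337*1832) - 28337008 = (-2221 - 1832/337) - 28337008 = -750309/337 - 28337008 = -9550322005/337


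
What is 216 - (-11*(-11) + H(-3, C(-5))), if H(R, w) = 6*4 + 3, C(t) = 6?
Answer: 68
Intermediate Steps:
H(R, w) = 27 (H(R, w) = 24 + 3 = 27)
216 - (-11*(-11) + H(-3, C(-5))) = 216 - (-11*(-11) + 27) = 216 - (121 + 27) = 216 - 1*148 = 216 - 148 = 68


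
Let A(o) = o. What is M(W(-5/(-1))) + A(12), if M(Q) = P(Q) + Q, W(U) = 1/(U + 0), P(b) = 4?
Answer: 81/5 ≈ 16.200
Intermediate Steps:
W(U) = 1/U
M(Q) = 4 + Q
M(W(-5/(-1))) + A(12) = (4 + 1/(-5/(-1))) + 12 = (4 + 1/(-5*(-1))) + 12 = (4 + 1/5) + 12 = (4 + ⅕) + 12 = 21/5 + 12 = 81/5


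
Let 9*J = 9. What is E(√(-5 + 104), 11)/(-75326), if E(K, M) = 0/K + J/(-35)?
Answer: 1/2636410 ≈ 3.7930e-7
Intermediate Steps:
J = 1 (J = (⅑)*9 = 1)
E(K, M) = -1/35 (E(K, M) = 0/K + 1/(-35) = 0 + 1*(-1/35) = 0 - 1/35 = -1/35)
E(√(-5 + 104), 11)/(-75326) = -1/35/(-75326) = -1/35*(-1/75326) = 1/2636410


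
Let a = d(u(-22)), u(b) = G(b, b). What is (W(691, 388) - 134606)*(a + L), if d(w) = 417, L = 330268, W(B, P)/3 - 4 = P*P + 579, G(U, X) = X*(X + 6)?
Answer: 105414110875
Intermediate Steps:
G(U, X) = X*(6 + X)
u(b) = b*(6 + b)
W(B, P) = 1749 + 3*P² (W(B, P) = 12 + 3*(P*P + 579) = 12 + 3*(P² + 579) = 12 + 3*(579 + P²) = 12 + (1737 + 3*P²) = 1749 + 3*P²)
a = 417
(W(691, 388) - 134606)*(a + L) = ((1749 + 3*388²) - 134606)*(417 + 330268) = ((1749 + 3*150544) - 134606)*330685 = ((1749 + 451632) - 134606)*330685 = (453381 - 134606)*330685 = 318775*330685 = 105414110875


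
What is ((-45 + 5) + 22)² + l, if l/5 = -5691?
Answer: -28131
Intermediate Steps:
l = -28455 (l = 5*(-5691) = -28455)
((-45 + 5) + 22)² + l = ((-45 + 5) + 22)² - 28455 = (-40 + 22)² - 28455 = (-18)² - 28455 = 324 - 28455 = -28131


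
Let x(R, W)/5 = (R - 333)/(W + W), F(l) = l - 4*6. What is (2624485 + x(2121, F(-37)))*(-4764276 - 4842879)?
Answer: -1538000941617825/61 ≈ -2.5213e+13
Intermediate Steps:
F(l) = -24 + l (F(l) = l - 24 = -24 + l)
x(R, W) = 5*(-333 + R)/(2*W) (x(R, W) = 5*((R - 333)/(W + W)) = 5*((-333 + R)/((2*W))) = 5*((-333 + R)*(1/(2*W))) = 5*((-333 + R)/(2*W)) = 5*(-333 + R)/(2*W))
(2624485 + x(2121, F(-37)))*(-4764276 - 4842879) = (2624485 + 5*(-333 + 2121)/(2*(-24 - 37)))*(-4764276 - 4842879) = (2624485 + (5/2)*1788/(-61))*(-9607155) = (2624485 + (5/2)*(-1/61)*1788)*(-9607155) = (2624485 - 4470/61)*(-9607155) = (160089115/61)*(-9607155) = -1538000941617825/61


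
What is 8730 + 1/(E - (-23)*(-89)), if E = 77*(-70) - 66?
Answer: 65501189/7503 ≈ 8730.0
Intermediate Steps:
E = -5456 (E = -5390 - 66 = -5456)
8730 + 1/(E - (-23)*(-89)) = 8730 + 1/(-5456 - (-23)*(-89)) = 8730 + 1/(-5456 - 1*2047) = 8730 + 1/(-5456 - 2047) = 8730 + 1/(-7503) = 8730 - 1/7503 = 65501189/7503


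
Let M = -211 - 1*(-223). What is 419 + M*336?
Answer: 4451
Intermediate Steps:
M = 12 (M = -211 + 223 = 12)
419 + M*336 = 419 + 12*336 = 419 + 4032 = 4451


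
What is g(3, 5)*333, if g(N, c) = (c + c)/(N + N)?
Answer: 555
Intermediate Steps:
g(N, c) = c/N (g(N, c) = (2*c)/((2*N)) = (2*c)*(1/(2*N)) = c/N)
g(3, 5)*333 = (5/3)*333 = 555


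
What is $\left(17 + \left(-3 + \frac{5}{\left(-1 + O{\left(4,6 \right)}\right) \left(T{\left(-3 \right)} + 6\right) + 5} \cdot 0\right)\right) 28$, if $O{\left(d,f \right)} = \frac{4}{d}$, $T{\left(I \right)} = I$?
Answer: $392$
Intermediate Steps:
$\left(17 + \left(-3 + \frac{5}{\left(-1 + O{\left(4,6 \right)}\right) \left(T{\left(-3 \right)} + 6\right) + 5} \cdot 0\right)\right) 28 = \left(17 - \left(3 - \frac{5}{\left(-1 + \frac{4}{4}\right) \left(-3 + 6\right) + 5} \cdot 0\right)\right) 28 = \left(17 - \left(3 - \frac{5}{\left(-1 + 4 \cdot \frac{1}{4}\right) 3 + 5} \cdot 0\right)\right) 28 = \left(17 - \left(3 - \frac{5}{\left(-1 + 1\right) 3 + 5} \cdot 0\right)\right) 28 = \left(17 - \left(3 - \frac{5}{0 \cdot 3 + 5} \cdot 0\right)\right) 28 = \left(17 - \left(3 - \frac{5}{0 + 5} \cdot 0\right)\right) 28 = \left(17 - \left(3 - \frac{5}{5} \cdot 0\right)\right) 28 = \left(17 - \left(3 - 5 \cdot \frac{1}{5} \cdot 0\right)\right) 28 = \left(17 + \left(-3 + 1 \cdot 0\right)\right) 28 = \left(17 + \left(-3 + 0\right)\right) 28 = \left(17 - 3\right) 28 = 14 \cdot 28 = 392$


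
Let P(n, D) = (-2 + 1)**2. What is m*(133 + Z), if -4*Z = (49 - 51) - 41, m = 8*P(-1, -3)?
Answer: 1150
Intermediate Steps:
P(n, D) = 1 (P(n, D) = (-1)**2 = 1)
m = 8 (m = 8*1 = 8)
Z = 43/4 (Z = -((49 - 51) - 41)/4 = -(-2 - 41)/4 = -1/4*(-43) = 43/4 ≈ 10.750)
m*(133 + Z) = 8*(133 + 43/4) = 8*(575/4) = 1150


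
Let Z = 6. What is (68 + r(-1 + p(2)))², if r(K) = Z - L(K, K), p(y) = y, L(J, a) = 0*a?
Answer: 5476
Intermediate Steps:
L(J, a) = 0
r(K) = 6 (r(K) = 6 - 1*0 = 6 + 0 = 6)
(68 + r(-1 + p(2)))² = (68 + 6)² = 74² = 5476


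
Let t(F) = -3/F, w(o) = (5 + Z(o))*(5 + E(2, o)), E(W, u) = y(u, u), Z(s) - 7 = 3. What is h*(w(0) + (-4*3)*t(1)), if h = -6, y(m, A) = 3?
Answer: -936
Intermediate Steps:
Z(s) = 10 (Z(s) = 7 + 3 = 10)
E(W, u) = 3
w(o) = 120 (w(o) = (5 + 10)*(5 + 3) = 15*8 = 120)
h*(w(0) + (-4*3)*t(1)) = -6*(120 + (-4*3)*(-3/1)) = -6*(120 - (-36)) = -6*(120 - 12*(-3)) = -6*(120 + 36) = -6*156 = -936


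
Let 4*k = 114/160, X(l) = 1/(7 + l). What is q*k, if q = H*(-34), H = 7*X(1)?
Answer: -6783/1280 ≈ -5.2992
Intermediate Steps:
H = 7/8 (H = 7/(7 + 1) = 7/8 ≈ 0.87500)
k = 57/320 (k = (114/160)/4 = (114*(1/160))/4 = (¼)*(57/80) = 57/320 ≈ 0.17812)
q = -119/4 (q = (7/8)*(-34) = -119/4 ≈ -29.750)
q*k = -119/4*57/320 = -6783/1280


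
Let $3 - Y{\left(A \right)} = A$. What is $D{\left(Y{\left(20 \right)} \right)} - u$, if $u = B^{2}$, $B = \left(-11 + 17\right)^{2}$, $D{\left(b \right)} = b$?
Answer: $-1313$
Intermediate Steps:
$Y{\left(A \right)} = 3 - A$
$B = 36$ ($B = 6^{2} = 36$)
$u = 1296$ ($u = 36^{2} = 1296$)
$D{\left(Y{\left(20 \right)} \right)} - u = \left(3 - 20\right) - 1296 = -17 - 1296 = -1313$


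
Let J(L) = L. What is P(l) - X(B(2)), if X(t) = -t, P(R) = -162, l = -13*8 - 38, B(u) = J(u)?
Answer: -160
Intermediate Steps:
B(u) = u
l = -142 (l = -104 - 38 = -142)
P(l) - X(B(2)) = -162 - (-1)*2 = -162 - 1*(-2) = -162 + 2 = -160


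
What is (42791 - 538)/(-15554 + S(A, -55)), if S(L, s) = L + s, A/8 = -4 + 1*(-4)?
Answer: -42253/15673 ≈ -2.6959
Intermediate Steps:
A = -64 (A = 8*(-4 + 1*(-4)) = 8*(-4 - 4) = 8*(-8) = -64)
(42791 - 538)/(-15554 + S(A, -55)) = (42791 - 538)/(-15554 + (-64 - 55)) = 42253/(-15554 - 119) = 42253/(-15673) = 42253*(-1/15673) = -42253/15673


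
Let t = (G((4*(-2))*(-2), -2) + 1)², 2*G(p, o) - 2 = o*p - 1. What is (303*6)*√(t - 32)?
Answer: 909*√713 ≈ 24272.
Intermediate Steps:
G(p, o) = ½ + o*p/2 (G(p, o) = 1 + (o*p - 1)/2 = 1 + (-1 + o*p)/2 = 1 + (-½ + o*p/2) = ½ + o*p/2)
t = 841/4 (t = ((½ + (½)*(-2)*((4*(-2))*(-2))) + 1)² = ((½ + (½)*(-2)*(-8*(-2))) + 1)² = ((½ + (½)*(-2)*16) + 1)² = ((½ - 16) + 1)² = (-31/2 + 1)² = (-29/2)² = 841/4 ≈ 210.25)
(303*6)*√(t - 32) = (303*6)*√(841/4 - 32) = 1818*√(713/4) = 1818*(√713/2) = 909*√713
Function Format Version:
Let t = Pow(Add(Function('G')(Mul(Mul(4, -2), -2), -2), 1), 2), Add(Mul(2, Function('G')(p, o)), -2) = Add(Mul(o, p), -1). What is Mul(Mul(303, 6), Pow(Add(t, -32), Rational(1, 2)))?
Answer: Mul(909, Pow(713, Rational(1, 2))) ≈ 24272.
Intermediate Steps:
Function('G')(p, o) = Add(Rational(1, 2), Mul(Rational(1, 2), o, p)) (Function('G')(p, o) = Add(1, Mul(Rational(1, 2), Add(Mul(o, p), -1))) = Add(1, Mul(Rational(1, 2), Add(-1, Mul(o, p)))) = Add(1, Add(Rational(-1, 2), Mul(Rational(1, 2), o, p))) = Add(Rational(1, 2), Mul(Rational(1, 2), o, p)))
t = Rational(841, 4) (t = Pow(Add(Add(Rational(1, 2), Mul(Rational(1, 2), -2, Mul(Mul(4, -2), -2))), 1), 2) = Pow(Add(Add(Rational(1, 2), Mul(Rational(1, 2), -2, Mul(-8, -2))), 1), 2) = Pow(Add(Add(Rational(1, 2), Mul(Rational(1, 2), -2, 16)), 1), 2) = Pow(Add(Add(Rational(1, 2), -16), 1), 2) = Pow(Add(Rational(-31, 2), 1), 2) = Pow(Rational(-29, 2), 2) = Rational(841, 4) ≈ 210.25)
Mul(Mul(303, 6), Pow(Add(t, -32), Rational(1, 2))) = Mul(Mul(303, 6), Pow(Add(Rational(841, 4), -32), Rational(1, 2))) = Mul(1818, Pow(Rational(713, 4), Rational(1, 2))) = Mul(1818, Mul(Rational(1, 2), Pow(713, Rational(1, 2)))) = Mul(909, Pow(713, Rational(1, 2)))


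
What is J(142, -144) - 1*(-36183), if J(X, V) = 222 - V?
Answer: 36549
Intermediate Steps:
J(142, -144) - 1*(-36183) = (222 - 1*(-144)) - 1*(-36183) = (222 + 144) + 36183 = 366 + 36183 = 36549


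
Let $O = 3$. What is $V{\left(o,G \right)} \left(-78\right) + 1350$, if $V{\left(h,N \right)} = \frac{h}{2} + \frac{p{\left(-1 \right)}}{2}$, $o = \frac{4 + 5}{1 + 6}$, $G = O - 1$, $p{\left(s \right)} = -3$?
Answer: $\frac{9918}{7} \approx 1416.9$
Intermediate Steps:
$G = 2$ ($G = 3 - 1 = 2$)
$o = \frac{9}{7} \approx 1.2857$
$V{\left(h,N \right)} = - \frac{3}{2} + \frac{h}{2}$ ($V{\left(h,N \right)} = \frac{h}{2} - \frac{3}{2} = - \frac{3}{2} + \frac{h}{2}$)
$V{\left(o,G \right)} \left(-78\right) + 1350 = \left(- \frac{3}{2} + \frac{1}{2} \cdot \frac{9}{7}\right) \left(-78\right) + 1350 = \left(- \frac{3}{2} + \frac{9}{14}\right) \left(-78\right) + 1350 = \left(- \frac{6}{7}\right) \left(-78\right) + 1350 = \frac{468}{7} + 1350 = \frac{9918}{7}$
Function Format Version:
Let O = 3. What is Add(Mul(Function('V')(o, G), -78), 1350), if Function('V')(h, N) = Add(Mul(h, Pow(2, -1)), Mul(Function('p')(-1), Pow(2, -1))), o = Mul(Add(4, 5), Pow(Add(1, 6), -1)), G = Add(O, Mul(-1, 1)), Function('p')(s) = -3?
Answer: Rational(9918, 7) ≈ 1416.9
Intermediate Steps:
G = 2 (G = Add(3, Mul(-1, 1)) = Add(3, -1) = 2)
o = Rational(9, 7) (o = Mul(9, Pow(7, -1)) = Mul(9, Rational(1, 7)) = Rational(9, 7) ≈ 1.2857)
Function('V')(h, N) = Add(Rational(-3, 2), Mul(Rational(1, 2), h)) (Function('V')(h, N) = Add(Mul(h, Pow(2, -1)), Mul(-3, Pow(2, -1))) = Add(Mul(h, Rational(1, 2)), Mul(-3, Rational(1, 2))) = Add(Mul(Rational(1, 2), h), Rational(-3, 2)) = Add(Rational(-3, 2), Mul(Rational(1, 2), h)))
Add(Mul(Function('V')(o, G), -78), 1350) = Add(Mul(Add(Rational(-3, 2), Mul(Rational(1, 2), Rational(9, 7))), -78), 1350) = Add(Mul(Add(Rational(-3, 2), Rational(9, 14)), -78), 1350) = Add(Mul(Rational(-6, 7), -78), 1350) = Add(Rational(468, 7), 1350) = Rational(9918, 7)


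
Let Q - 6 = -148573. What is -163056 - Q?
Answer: -14489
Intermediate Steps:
Q = -148567 (Q = 6 - 148573 = -148567)
-163056 - Q = -163056 - 1*(-148567) = -163056 + 148567 = -14489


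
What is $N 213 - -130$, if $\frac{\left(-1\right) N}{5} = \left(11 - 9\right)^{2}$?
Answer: $-4130$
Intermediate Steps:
$N = -20$ ($N = - 5 \left(11 - 9\right)^{2} = - 5 \cdot 2^{2} = \left(-5\right) 4 = -20$)
$N 213 - -130 = \left(-20\right) 213 - -130 = -4260 + 130 = -4130$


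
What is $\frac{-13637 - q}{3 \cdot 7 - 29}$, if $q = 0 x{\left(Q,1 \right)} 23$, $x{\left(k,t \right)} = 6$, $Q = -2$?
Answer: $\frac{13637}{8} \approx 1704.6$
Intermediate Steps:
$q = 0$ ($q = 0 \cdot 6 \cdot 23 = 0 \cdot 23 = 0$)
$\frac{-13637 - q}{3 \cdot 7 - 29} = \frac{-13637 - 0}{3 \cdot 7 - 29} = \frac{-13637 + 0}{21 - 29} = \frac{1}{-8} \left(-13637\right) = \left(- \frac{1}{8}\right) \left(-13637\right) = \frac{13637}{8}$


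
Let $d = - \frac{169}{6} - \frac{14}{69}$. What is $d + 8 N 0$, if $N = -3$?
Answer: $- \frac{1305}{46} \approx -28.37$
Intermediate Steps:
$d = - \frac{1305}{46}$ ($d = \left(-169\right) \frac{1}{6} - \frac{14}{69} = - \frac{169}{6} - \frac{14}{69} = - \frac{1305}{46} \approx -28.37$)
$d + 8 N 0 = - \frac{1305}{46} + 8 \left(-3\right) 0 = - \frac{1305}{46} - 0 = - \frac{1305}{46} + 0 = - \frac{1305}{46}$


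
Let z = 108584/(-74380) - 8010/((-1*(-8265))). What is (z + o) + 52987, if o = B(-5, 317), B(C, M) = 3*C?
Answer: 542718014164/10245845 ≈ 52970.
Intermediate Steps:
o = -15 (o = 3*(-5) = -15)
z = -24887176/10245845 (z = 108584*(-1/74380) - 8010/8265 = -27146/18595 - 8010*1/8265 = -27146/18595 - 534/551 = -24887176/10245845 ≈ -2.4290)
(z + o) + 52987 = (-24887176/10245845 - 15) + 52987 = -178574851/10245845 + 52987 = 542718014164/10245845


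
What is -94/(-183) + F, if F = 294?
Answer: 53896/183 ≈ 294.51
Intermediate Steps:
-94/(-183) + F = -94/(-183) + 294 = -94*(-1/183) + 294 = 94/183 + 294 = 53896/183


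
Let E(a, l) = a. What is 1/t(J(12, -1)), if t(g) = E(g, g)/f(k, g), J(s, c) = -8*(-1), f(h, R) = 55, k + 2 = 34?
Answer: 55/8 ≈ 6.8750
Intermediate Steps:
k = 32 (k = -2 + 34 = 32)
J(s, c) = 8
t(g) = g/55
1/t(J(12, -1)) = 1/((1/55)*8) = 1/(8/55) = 55/8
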